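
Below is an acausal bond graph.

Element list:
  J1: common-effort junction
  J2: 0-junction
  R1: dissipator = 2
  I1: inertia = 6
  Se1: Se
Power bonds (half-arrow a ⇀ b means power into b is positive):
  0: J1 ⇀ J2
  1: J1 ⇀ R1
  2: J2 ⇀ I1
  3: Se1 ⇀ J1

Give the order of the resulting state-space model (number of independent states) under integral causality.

1  (I1 all integral)

#3 |J1  (Se1 fixes effort; stroke away)
#0 |J2  (J1 effort already set via bond 3)
#1 |R1  (common-e at J1 fixed by 3)
#2 |I1  (J2 effort already set via bond 0)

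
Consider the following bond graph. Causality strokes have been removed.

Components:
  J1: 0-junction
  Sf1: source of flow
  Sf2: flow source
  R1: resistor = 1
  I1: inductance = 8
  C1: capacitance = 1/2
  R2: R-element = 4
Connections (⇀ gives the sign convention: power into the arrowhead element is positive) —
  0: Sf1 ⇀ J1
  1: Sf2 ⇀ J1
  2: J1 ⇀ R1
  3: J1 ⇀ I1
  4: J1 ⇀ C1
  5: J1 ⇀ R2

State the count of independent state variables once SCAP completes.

2  (C1, I1 all integral)

β0 stroke at Sf1  (Sf1 fixes flow; stroke at Sf1)
β1 stroke at Sf2  (Sf2 fixes flow; stroke at Sf2)
β3 stroke at I1  (prefer integral on I1)
β4 stroke at J1  (C1: C, integral causality)
β2 stroke at R1  (J1: bond 4 brought effort, rest push out)
β5 stroke at R2  (J1 effort already set via bond 4)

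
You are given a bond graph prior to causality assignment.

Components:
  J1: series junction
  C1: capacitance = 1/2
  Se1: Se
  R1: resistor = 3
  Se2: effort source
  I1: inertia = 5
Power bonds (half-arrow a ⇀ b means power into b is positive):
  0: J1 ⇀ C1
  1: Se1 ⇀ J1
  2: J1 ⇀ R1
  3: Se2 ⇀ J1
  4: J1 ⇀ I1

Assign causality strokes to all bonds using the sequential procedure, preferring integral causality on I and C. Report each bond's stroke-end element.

#1 →J1  (Se1 (Se) sets effort on bond)
#3 →J1  (Se2 (Se) sets effort on bond)
#0 →J1  (C1 outputs effort q/C1)
#4 →I1  (I1 integral (f out))
#2 →J1  (1-jn J1 has f-setter on 4)

bond 0 |J1
bond 1 |J1
bond 2 |J1
bond 3 |J1
bond 4 |I1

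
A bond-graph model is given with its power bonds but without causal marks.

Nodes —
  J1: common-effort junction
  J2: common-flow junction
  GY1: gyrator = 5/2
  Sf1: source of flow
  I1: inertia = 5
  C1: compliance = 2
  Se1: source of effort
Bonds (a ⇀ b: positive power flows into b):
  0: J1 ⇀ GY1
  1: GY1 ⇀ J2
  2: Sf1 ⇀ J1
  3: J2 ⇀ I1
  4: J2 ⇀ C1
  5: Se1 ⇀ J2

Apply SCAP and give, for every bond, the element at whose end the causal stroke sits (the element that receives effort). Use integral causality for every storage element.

β2 stroke→Sf1  (Sf1 (Sf) sets flow on bond)
β5 stroke→J2  (Se1 (Se) sets effort on bond)
β0 stroke→J1  (only one effort-in slot at J1)
β1 stroke→J2  (GY1 both-in/both-out from 0)
β3 stroke→I1  (prefer integral on I1)
β4 stroke→J2  (J2: bond 3 brought flow, rest push out)

β0 stroke at J1
β1 stroke at J2
β2 stroke at Sf1
β3 stroke at I1
β4 stroke at J2
β5 stroke at J2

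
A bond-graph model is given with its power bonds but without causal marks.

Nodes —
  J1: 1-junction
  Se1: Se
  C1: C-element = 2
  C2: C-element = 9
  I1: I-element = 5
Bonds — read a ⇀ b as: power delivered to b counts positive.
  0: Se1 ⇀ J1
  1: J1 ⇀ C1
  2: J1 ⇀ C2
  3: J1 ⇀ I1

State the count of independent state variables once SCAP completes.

β0 |J1  (Se1 (Se) sets effort on bond)
β1 |J1  (C1 integral (e out))
β2 |J1  (C2: C, integral causality)
β3 |I1  (J1: last free bond brings flow in)

3  (C1, C2, I1 all integral)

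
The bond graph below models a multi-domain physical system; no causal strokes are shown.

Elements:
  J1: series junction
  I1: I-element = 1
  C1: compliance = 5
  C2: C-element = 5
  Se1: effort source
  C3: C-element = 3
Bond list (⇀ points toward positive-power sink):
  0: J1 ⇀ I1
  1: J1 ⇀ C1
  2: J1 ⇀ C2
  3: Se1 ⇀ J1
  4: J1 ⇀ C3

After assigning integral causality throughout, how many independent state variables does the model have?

4  (C1, C2, C3, I1 all integral)

bond 3 |J1  (Se1 (Se) sets effort on bond)
bond 0 |I1  (prefer integral on I1)
bond 1 |J1  (J1 flow already set via bond 0)
bond 2 |J1  (J1 flow already set via bond 0)
bond 4 |J1  (1-jn J1 has f-setter on 0)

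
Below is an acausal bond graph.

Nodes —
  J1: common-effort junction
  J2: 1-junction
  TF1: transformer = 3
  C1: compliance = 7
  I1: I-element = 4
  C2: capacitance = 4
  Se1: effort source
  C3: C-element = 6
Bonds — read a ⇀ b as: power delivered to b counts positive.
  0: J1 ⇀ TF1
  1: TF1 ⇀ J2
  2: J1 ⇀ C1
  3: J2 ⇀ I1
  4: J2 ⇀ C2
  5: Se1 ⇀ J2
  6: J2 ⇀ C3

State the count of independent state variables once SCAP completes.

β5 |J2  (Se1 fixes effort; stroke away)
β2 |J1  (C1 outputs effort q/C1)
β0 |TF1  (common-e at J1 fixed by 2)
β1 |J2  (through TF1, causality passes straight; one stroke at TF1)
β3 |I1  (prefer integral on I1)
β4 |J2  (common-f at J2 fixed by 3)
β6 |J2  (1-jn J2 has f-setter on 3)

4  (C1, C2, C3, I1 all integral)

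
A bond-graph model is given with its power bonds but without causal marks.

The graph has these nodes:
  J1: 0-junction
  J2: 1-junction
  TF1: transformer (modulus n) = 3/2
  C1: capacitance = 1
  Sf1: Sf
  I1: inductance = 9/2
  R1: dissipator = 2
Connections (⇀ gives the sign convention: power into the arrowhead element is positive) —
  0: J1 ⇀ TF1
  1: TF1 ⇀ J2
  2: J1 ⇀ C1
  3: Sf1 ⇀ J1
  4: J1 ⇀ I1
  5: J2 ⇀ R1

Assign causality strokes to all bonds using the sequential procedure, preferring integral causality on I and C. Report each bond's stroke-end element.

β0 stroke at TF1
β1 stroke at J2
β2 stroke at J1
β3 stroke at Sf1
β4 stroke at I1
β5 stroke at R1

#3 |Sf1  (Sf1 (Sf) sets flow on bond)
#2 |J1  (C1 outputs effort q/C1)
#0 |TF1  (0-jn J1 has e-setter on 2)
#4 |I1  (J1 effort already set via bond 2)
#1 |J2  (TF1: transformer flips bond 0)
#5 |R1  (only one flow-in slot at J2)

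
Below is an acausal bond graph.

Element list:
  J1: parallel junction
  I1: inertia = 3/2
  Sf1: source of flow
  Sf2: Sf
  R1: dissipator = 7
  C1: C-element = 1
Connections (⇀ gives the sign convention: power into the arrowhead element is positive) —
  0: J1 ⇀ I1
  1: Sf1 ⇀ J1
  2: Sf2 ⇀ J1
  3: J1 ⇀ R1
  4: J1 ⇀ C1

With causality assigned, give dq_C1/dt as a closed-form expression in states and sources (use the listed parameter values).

#1 |Sf1  (Sf1: flow source, stroke at near end)
#2 |Sf2  (Sf2 fixes flow; stroke at Sf2)
#0 |I1  (I1: I, integral causality)
#4 |J1  (prefer integral on C1)
#3 |R1  (J1: bond 4 brought effort, rest push out)

dq_C1/dt = F_Sf1 + F_Sf2 - 2*p_I1/3 - q_C1/7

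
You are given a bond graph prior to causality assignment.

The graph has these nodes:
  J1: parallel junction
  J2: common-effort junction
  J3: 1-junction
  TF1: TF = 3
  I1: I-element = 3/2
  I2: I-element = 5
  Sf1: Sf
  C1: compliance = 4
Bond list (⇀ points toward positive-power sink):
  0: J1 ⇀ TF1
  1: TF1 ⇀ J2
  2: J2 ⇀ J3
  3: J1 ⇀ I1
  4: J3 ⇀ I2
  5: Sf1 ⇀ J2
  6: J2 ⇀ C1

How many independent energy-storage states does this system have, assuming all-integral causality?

#5 stroke→Sf1  (source Sf1 imposes f)
#3 stroke→I1  (prefer integral on I1)
#0 stroke→J1  (J1: last free bond brings effort in)
#1 stroke→TF1  (TF1: transformer flips bond 0)
#4 stroke→I2  (I2 outputs flow p/I2)
#2 stroke→J3  (common-f at J3 fixed by 4)
#6 stroke→J2  (J2: last free bond brings effort in)

3  (C1, I1, I2 all integral)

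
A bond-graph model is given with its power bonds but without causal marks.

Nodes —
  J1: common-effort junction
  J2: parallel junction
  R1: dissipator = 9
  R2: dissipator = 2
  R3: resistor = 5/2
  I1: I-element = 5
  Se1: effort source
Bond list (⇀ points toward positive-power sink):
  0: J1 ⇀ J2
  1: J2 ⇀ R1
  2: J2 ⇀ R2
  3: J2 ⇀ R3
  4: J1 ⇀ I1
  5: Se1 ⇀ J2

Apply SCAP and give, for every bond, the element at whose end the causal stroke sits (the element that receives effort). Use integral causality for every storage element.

bond 5 →J2  (Se1 (Se) sets effort on bond)
bond 0 →J1  (J2: bond 5 brought effort, rest push out)
bond 1 →R1  (J2: bond 5 brought effort, rest push out)
bond 2 →R2  (J2 effort already set via bond 5)
bond 3 →R3  (common-e at J2 fixed by 5)
bond 4 →I1  (common-e at J1 fixed by 0)

bond 0 stroke→J1
bond 1 stroke→R1
bond 2 stroke→R2
bond 3 stroke→R3
bond 4 stroke→I1
bond 5 stroke→J2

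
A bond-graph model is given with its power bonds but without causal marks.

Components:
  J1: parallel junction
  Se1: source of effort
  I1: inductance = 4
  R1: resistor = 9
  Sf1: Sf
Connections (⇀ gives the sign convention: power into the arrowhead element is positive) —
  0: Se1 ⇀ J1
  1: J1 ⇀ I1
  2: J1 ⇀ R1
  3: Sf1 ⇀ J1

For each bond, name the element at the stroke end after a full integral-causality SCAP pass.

b0 stroke at J1  (source Se1 imposes e)
b3 stroke at Sf1  (Sf1: flow source, stroke at near end)
b1 stroke at I1  (J1: bond 0 brought effort, rest push out)
b2 stroke at R1  (common-e at J1 fixed by 0)

#0 stroke→J1
#1 stroke→I1
#2 stroke→R1
#3 stroke→Sf1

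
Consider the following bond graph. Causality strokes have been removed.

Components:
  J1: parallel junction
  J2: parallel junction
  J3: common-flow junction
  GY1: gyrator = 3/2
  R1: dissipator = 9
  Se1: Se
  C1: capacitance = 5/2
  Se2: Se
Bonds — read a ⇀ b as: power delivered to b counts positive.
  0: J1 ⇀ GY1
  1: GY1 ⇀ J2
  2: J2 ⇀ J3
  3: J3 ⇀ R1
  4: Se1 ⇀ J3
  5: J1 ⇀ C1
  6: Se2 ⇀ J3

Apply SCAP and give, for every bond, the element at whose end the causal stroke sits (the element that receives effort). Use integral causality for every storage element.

β4 →J3  (Se1 fixes effort; stroke away)
β6 →J3  (Se2 (Se) sets effort on bond)
β5 →J1  (C1 integral (e out))
β0 →GY1  (0-jn J1 has e-setter on 5)
β1 →GY1  (through GY1, causality inverts; strokes same side of GY1)
β2 →J2  (only one effort-in slot at J2)
β3 →J3  (J3: bond 2 brought flow, rest push out)

#0 →GY1
#1 →GY1
#2 →J2
#3 →J3
#4 →J3
#5 →J1
#6 →J3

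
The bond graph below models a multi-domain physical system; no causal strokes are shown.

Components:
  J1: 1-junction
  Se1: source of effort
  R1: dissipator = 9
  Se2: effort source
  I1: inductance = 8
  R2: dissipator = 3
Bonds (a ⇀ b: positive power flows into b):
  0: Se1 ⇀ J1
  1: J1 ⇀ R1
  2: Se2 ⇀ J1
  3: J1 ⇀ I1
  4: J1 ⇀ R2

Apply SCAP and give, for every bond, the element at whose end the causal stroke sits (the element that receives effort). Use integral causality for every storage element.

b0 stroke at J1
b1 stroke at J1
b2 stroke at J1
b3 stroke at I1
b4 stroke at J1

b0 stroke at J1  (Se1 fixes effort; stroke away)
b2 stroke at J1  (Se2: effort source, stroke at far end)
b3 stroke at I1  (prefer integral on I1)
b1 stroke at J1  (J1 flow already set via bond 3)
b4 stroke at J1  (common-f at J1 fixed by 3)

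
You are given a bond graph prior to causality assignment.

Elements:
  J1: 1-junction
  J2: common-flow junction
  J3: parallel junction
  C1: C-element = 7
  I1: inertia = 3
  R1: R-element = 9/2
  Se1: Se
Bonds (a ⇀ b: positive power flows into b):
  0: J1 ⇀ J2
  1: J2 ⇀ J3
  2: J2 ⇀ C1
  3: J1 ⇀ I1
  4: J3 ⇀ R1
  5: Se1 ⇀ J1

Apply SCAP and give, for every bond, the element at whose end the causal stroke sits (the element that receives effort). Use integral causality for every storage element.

#5 stroke at J1  (Se1: effort source, stroke at far end)
#2 stroke at J2  (prefer integral on C1)
#3 stroke at I1  (I1 integral (f out))
#0 stroke at J1  (1-jn J1 has f-setter on 3)
#1 stroke at J2  (common-f at J2 fixed by 0)
#4 stroke at J3  (closing 0-jn rule on J3)

bond 0 |J1
bond 1 |J2
bond 2 |J2
bond 3 |I1
bond 4 |J3
bond 5 |J1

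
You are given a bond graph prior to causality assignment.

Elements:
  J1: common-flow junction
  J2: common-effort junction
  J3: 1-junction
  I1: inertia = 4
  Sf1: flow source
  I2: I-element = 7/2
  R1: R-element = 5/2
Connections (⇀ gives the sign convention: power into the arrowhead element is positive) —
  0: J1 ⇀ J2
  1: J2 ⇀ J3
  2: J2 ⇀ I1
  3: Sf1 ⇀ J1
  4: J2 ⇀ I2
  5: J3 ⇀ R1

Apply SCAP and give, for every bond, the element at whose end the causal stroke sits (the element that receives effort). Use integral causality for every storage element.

#3 stroke→Sf1  (source Sf1 imposes f)
#0 stroke→J1  (J1: bond 3 brought flow, rest push out)
#2 stroke→I1  (prefer integral on I1)
#4 stroke→I2  (prefer integral on I2)
#1 stroke→J2  (J2: last free bond brings effort in)
#5 stroke→J3  (J3: bond 1 brought flow, rest push out)

b0 stroke→J1
b1 stroke→J2
b2 stroke→I1
b3 stroke→Sf1
b4 stroke→I2
b5 stroke→J3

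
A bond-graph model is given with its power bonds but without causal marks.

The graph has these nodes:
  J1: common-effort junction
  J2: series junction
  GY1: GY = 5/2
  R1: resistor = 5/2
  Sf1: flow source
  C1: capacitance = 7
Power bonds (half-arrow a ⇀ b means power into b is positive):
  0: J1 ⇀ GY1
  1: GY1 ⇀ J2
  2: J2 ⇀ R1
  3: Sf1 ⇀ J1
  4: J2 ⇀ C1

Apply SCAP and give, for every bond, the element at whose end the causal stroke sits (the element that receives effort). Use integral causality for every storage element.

bond 0 →J1
bond 1 →J2
bond 2 →R1
bond 3 →Sf1
bond 4 →J2

b3 stroke at Sf1  (source Sf1 imposes f)
b0 stroke at J1  (J1: last free bond brings effort in)
b1 stroke at J2  (through GY1, causality inverts; strokes same side of GY1)
b4 stroke at J2  (prefer integral on C1)
b2 stroke at R1  (closing 1-jn rule on J2)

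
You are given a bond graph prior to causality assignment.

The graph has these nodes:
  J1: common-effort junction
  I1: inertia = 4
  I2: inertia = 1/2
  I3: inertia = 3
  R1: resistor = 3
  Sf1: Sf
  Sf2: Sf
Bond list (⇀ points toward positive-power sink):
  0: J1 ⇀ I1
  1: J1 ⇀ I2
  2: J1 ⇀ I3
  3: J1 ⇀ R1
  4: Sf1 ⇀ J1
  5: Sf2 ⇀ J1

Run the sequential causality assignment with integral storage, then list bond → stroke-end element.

bond 0 stroke at I1
bond 1 stroke at I2
bond 2 stroke at I3
bond 3 stroke at J1
bond 4 stroke at Sf1
bond 5 stroke at Sf2

#4 →Sf1  (Sf1: flow source, stroke at near end)
#5 →Sf2  (Sf2 (Sf) sets flow on bond)
#0 →I1  (I1 integral (f out))
#1 →I2  (prefer integral on I2)
#2 →I3  (I3 outputs flow p/I3)
#3 →J1  (J1: last free bond brings effort in)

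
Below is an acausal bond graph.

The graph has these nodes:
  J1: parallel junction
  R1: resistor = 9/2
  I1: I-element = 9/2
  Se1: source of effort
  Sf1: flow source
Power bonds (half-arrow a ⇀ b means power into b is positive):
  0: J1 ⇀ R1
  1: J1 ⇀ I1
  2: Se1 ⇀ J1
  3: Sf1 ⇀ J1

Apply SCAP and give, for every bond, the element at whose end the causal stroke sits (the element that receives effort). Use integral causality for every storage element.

β2 →J1  (source Se1 imposes e)
β3 →Sf1  (source Sf1 imposes f)
β0 →R1  (J1 effort already set via bond 2)
β1 →I1  (common-e at J1 fixed by 2)

β0 stroke at R1
β1 stroke at I1
β2 stroke at J1
β3 stroke at Sf1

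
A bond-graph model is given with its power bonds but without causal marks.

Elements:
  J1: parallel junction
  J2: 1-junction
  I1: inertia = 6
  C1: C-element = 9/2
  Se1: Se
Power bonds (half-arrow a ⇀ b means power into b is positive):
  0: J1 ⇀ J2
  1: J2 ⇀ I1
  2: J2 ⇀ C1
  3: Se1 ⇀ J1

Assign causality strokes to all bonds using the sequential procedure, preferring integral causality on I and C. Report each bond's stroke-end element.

bond 0 |J2
bond 1 |I1
bond 2 |J2
bond 3 |J1

b3 stroke→J1  (Se1 (Se) sets effort on bond)
b0 stroke→J2  (J1: bond 3 brought effort, rest push out)
b1 stroke→I1  (I1: I, integral causality)
b2 stroke→J2  (J2: bond 1 brought flow, rest push out)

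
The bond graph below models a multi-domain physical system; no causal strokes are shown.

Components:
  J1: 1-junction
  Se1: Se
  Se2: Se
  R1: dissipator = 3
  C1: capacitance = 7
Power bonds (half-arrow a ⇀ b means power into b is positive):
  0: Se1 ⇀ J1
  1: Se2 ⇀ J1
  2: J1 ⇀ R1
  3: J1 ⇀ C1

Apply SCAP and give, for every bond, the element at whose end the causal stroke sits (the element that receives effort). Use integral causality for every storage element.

bond 0 stroke at J1
bond 1 stroke at J1
bond 2 stroke at R1
bond 3 stroke at J1

b0 stroke→J1  (Se1 fixes effort; stroke away)
b1 stroke→J1  (Se2 fixes effort; stroke away)
b3 stroke→J1  (prefer integral on C1)
b2 stroke→R1  (closing 1-jn rule on J1)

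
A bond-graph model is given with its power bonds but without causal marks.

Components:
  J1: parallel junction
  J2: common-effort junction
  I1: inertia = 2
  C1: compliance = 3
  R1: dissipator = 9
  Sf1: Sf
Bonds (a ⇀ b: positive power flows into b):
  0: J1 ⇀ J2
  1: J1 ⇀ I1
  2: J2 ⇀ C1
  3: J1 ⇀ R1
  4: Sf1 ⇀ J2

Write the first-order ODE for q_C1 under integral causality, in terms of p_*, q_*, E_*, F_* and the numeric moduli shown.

dq_C1/dt = F_Sf1 - p_I1/2 - q_C1/27

b4 stroke→Sf1  (Sf1: flow source, stroke at near end)
b1 stroke→I1  (I1 integral (f out))
b2 stroke→J2  (C1 integral (e out))
b0 stroke→J1  (common-e at J2 fixed by 2)
b3 stroke→R1  (0-jn J1 has e-setter on 0)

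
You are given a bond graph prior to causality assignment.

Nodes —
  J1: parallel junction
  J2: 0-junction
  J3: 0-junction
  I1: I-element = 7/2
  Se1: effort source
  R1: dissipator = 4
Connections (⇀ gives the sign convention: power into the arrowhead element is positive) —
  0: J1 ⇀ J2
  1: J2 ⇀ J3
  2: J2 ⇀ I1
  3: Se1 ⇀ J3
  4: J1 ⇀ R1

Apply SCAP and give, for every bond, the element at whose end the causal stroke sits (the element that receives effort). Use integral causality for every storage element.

bond 3 stroke at J3  (Se1 fixes effort; stroke away)
bond 1 stroke at J2  (J3: bond 3 brought effort, rest push out)
bond 0 stroke at J1  (0-jn J2 has e-setter on 1)
bond 2 stroke at I1  (J2 effort already set via bond 1)
bond 4 stroke at R1  (J1: bond 0 brought effort, rest push out)

β0 stroke at J1
β1 stroke at J2
β2 stroke at I1
β3 stroke at J3
β4 stroke at R1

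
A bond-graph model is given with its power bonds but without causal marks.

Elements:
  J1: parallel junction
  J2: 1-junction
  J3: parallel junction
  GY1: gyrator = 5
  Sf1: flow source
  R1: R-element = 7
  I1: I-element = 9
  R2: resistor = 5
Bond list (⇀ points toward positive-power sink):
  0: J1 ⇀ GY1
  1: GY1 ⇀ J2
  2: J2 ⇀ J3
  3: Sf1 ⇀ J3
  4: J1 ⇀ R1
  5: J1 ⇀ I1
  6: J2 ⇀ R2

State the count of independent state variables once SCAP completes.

bond 3 →Sf1  (Sf1: flow source, stroke at near end)
bond 2 →J3  (closing 0-jn rule on J3)
bond 1 →J2  (common-f at J2 fixed by 2)
bond 6 →J2  (J2 flow already set via bond 2)
bond 0 →J1  (GY1 both-in/both-out from 1)
bond 4 →R1  (J1 effort already set via bond 0)
bond 5 →I1  (J1: bond 0 brought effort, rest push out)

1  (I1 all integral)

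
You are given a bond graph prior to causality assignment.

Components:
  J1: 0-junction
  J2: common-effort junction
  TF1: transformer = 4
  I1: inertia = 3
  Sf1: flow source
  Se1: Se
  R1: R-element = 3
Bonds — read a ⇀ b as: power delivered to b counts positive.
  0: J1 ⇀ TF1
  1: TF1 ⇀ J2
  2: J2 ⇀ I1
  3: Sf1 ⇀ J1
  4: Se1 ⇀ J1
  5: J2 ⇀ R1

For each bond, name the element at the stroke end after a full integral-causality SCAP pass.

β3 |Sf1  (Sf1 fixes flow; stroke at Sf1)
β4 |J1  (Se1 fixes effort; stroke away)
β0 |TF1  (0-jn J1 has e-setter on 4)
β1 |J2  (TF1: transformer flips bond 0)
β2 |I1  (J2 effort already set via bond 1)
β5 |R1  (0-jn J2 has e-setter on 1)

b0 stroke→TF1
b1 stroke→J2
b2 stroke→I1
b3 stroke→Sf1
b4 stroke→J1
b5 stroke→R1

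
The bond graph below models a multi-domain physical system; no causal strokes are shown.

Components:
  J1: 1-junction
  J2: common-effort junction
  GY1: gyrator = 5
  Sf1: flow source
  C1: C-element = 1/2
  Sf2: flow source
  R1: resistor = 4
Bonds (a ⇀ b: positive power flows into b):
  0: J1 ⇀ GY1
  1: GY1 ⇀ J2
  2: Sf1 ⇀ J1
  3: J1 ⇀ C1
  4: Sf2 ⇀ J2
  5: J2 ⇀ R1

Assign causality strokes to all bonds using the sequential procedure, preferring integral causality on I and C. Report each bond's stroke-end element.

β0 |J1
β1 |J2
β2 |Sf1
β3 |J1
β4 |Sf2
β5 |R1

β2 stroke at Sf1  (Sf1 (Sf) sets flow on bond)
β4 stroke at Sf2  (Sf2: flow source, stroke at near end)
β0 stroke at J1  (J1 flow already set via bond 2)
β3 stroke at J1  (J1: bond 2 brought flow, rest push out)
β1 stroke at J2  (through GY1, causality inverts; strokes same side of GY1)
β5 stroke at R1  (J2 effort already set via bond 1)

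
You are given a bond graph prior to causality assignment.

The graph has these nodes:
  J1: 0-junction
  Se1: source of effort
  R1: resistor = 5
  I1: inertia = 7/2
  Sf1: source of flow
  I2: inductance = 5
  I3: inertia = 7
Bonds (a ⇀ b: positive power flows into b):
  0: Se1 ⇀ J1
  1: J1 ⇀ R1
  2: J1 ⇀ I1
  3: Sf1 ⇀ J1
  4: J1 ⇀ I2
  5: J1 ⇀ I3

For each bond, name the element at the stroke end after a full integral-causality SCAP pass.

bond 0 |J1
bond 1 |R1
bond 2 |I1
bond 3 |Sf1
bond 4 |I2
bond 5 |I3

#0 |J1  (Se1: effort source, stroke at far end)
#3 |Sf1  (Sf1 (Sf) sets flow on bond)
#1 |R1  (J1: bond 0 brought effort, rest push out)
#2 |I1  (J1 effort already set via bond 0)
#4 |I2  (J1 effort already set via bond 0)
#5 |I3  (J1: bond 0 brought effort, rest push out)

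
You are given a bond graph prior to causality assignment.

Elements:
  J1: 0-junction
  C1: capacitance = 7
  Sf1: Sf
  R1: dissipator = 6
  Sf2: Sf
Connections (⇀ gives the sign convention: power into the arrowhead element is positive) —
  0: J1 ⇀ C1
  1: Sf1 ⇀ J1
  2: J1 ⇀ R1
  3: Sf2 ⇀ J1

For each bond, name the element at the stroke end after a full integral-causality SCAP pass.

bond 0 stroke at J1
bond 1 stroke at Sf1
bond 2 stroke at R1
bond 3 stroke at Sf2

β1 stroke at Sf1  (Sf1 fixes flow; stroke at Sf1)
β3 stroke at Sf2  (source Sf2 imposes f)
β0 stroke at J1  (C1 outputs effort q/C1)
β2 stroke at R1  (J1 effort already set via bond 0)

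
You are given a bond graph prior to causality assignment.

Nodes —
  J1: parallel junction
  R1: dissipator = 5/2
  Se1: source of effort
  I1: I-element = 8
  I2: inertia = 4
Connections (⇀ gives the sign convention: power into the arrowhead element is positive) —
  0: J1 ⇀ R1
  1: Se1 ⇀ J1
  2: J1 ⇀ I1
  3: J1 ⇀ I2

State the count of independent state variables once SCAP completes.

2  (I1, I2 all integral)

bond 1 stroke at J1  (Se1: effort source, stroke at far end)
bond 0 stroke at R1  (common-e at J1 fixed by 1)
bond 2 stroke at I1  (common-e at J1 fixed by 1)
bond 3 stroke at I2  (common-e at J1 fixed by 1)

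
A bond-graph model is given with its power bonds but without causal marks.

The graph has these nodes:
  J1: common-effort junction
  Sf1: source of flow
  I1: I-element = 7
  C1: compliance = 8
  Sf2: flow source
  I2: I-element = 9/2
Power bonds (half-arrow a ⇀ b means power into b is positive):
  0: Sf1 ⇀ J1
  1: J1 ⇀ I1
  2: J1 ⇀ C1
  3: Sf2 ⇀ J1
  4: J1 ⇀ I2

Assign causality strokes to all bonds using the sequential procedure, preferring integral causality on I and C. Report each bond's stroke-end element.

b0 stroke→Sf1  (source Sf1 imposes f)
b3 stroke→Sf2  (source Sf2 imposes f)
b1 stroke→I1  (prefer integral on I1)
b2 stroke→J1  (prefer integral on C1)
b4 stroke→I2  (0-jn J1 has e-setter on 2)

b0 →Sf1
b1 →I1
b2 →J1
b3 →Sf2
b4 →I2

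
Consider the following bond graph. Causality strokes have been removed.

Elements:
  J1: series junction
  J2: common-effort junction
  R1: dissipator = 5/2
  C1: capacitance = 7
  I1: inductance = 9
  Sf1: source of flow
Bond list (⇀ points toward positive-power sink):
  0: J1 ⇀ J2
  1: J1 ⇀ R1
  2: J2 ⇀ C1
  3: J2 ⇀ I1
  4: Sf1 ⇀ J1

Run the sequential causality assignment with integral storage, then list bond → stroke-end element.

β4 stroke→Sf1  (Sf1: flow source, stroke at near end)
β0 stroke→J1  (1-jn J1 has f-setter on 4)
β1 stroke→J1  (1-jn J1 has f-setter on 4)
β2 stroke→J2  (C1 integral (e out))
β3 stroke→I1  (J2: bond 2 brought effort, rest push out)

bond 0 |J1
bond 1 |J1
bond 2 |J2
bond 3 |I1
bond 4 |Sf1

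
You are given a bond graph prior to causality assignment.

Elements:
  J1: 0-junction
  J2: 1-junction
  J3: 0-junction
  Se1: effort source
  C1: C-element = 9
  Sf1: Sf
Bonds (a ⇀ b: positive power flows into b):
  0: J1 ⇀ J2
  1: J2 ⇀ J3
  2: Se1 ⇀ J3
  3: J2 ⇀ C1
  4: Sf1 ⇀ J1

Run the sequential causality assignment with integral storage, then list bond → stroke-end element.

β0 |J1
β1 |J2
β2 |J3
β3 |J2
β4 |Sf1

b2 |J3  (Se1: effort source, stroke at far end)
b4 |Sf1  (Sf1 fixes flow; stroke at Sf1)
b0 |J1  (J1: last free bond brings effort in)
b1 |J2  (1-jn J2 has f-setter on 0)
b3 |J2  (J2 flow already set via bond 0)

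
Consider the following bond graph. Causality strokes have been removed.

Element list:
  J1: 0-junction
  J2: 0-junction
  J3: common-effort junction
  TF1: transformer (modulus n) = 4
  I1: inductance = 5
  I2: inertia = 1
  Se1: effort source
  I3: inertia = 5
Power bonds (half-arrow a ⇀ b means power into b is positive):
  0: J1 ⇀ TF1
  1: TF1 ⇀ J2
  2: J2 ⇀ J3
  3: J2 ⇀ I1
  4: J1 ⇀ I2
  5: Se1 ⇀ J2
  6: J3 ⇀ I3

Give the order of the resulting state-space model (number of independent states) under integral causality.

3  (I1, I2, I3 all integral)

bond 5 |J2  (Se1 fixes effort; stroke away)
bond 1 |TF1  (J2 effort already set via bond 5)
bond 2 |J3  (0-jn J2 has e-setter on 5)
bond 3 |I1  (J2: bond 5 brought effort, rest push out)
bond 6 |I3  (common-e at J3 fixed by 2)
bond 0 |J1  (TF TF1: opposite of bond 1)
bond 4 |I2  (J1: bond 0 brought effort, rest push out)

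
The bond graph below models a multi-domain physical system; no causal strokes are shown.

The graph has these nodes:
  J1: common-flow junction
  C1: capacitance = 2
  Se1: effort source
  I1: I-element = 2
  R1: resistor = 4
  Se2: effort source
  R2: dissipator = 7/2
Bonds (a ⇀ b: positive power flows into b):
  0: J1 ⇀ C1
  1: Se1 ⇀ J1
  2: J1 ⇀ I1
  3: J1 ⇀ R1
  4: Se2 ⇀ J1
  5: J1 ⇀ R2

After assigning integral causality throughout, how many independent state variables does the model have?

2  (C1, I1 all integral)

bond 1 stroke→J1  (Se1 fixes effort; stroke away)
bond 4 stroke→J1  (Se2: effort source, stroke at far end)
bond 0 stroke→J1  (C1 outputs effort q/C1)
bond 2 stroke→I1  (I1 integral (f out))
bond 3 stroke→J1  (common-f at J1 fixed by 2)
bond 5 stroke→J1  (J1: bond 2 brought flow, rest push out)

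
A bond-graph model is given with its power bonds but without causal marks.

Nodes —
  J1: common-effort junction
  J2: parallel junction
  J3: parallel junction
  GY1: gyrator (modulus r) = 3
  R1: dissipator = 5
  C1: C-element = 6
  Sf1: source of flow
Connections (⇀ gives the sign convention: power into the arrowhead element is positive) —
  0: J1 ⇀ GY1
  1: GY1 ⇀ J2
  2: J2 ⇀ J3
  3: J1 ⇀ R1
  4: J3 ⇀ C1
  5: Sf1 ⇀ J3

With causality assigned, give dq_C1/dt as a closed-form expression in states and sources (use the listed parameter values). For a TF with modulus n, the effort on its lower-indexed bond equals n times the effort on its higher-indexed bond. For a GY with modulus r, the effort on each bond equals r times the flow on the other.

b5 stroke→Sf1  (Sf1: flow source, stroke at near end)
b4 stroke→J3  (C1: C, integral causality)
b2 stroke→J2  (J3: bond 4 brought effort, rest push out)
b1 stroke→GY1  (J2 effort already set via bond 2)
b0 stroke→GY1  (GY1: gyrator matches bond 1)
b3 stroke→J1  (J1 needs exactly one e-in)

dq_C1/dt = F_Sf1 - 5*q_C1/54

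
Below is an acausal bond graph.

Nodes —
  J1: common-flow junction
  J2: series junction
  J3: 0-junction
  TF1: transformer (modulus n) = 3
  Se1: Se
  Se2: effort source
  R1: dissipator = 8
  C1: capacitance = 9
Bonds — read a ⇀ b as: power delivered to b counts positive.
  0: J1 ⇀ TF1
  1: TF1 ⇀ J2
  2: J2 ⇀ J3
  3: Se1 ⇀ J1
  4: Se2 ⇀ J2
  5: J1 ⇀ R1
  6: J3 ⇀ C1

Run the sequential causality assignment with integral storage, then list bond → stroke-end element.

β0 stroke→J1
β1 stroke→TF1
β2 stroke→J2
β3 stroke→J1
β4 stroke→J2
β5 stroke→R1
β6 stroke→J3

b3 →J1  (source Se1 imposes e)
b4 →J2  (Se2 fixes effort; stroke away)
b6 →J3  (C1: C, integral causality)
b2 →J2  (J3 effort already set via bond 6)
b1 →TF1  (J2: last free bond brings flow in)
b0 →J1  (TF1 one-in-one-out from 1)
b5 →R1  (closing 1-jn rule on J1)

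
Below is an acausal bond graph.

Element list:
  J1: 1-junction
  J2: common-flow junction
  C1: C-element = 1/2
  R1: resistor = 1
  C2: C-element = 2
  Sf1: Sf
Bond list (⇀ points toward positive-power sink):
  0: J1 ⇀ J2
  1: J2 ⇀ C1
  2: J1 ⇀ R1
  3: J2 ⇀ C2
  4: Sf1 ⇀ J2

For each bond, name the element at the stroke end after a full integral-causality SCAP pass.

b4 |Sf1  (source Sf1 imposes f)
b0 |J2  (common-f at J2 fixed by 4)
b1 |J2  (J2: bond 4 brought flow, rest push out)
b3 |J2  (J2 flow already set via bond 4)
b2 |J1  (1-jn J1 has f-setter on 0)

bond 0 |J2
bond 1 |J2
bond 2 |J1
bond 3 |J2
bond 4 |Sf1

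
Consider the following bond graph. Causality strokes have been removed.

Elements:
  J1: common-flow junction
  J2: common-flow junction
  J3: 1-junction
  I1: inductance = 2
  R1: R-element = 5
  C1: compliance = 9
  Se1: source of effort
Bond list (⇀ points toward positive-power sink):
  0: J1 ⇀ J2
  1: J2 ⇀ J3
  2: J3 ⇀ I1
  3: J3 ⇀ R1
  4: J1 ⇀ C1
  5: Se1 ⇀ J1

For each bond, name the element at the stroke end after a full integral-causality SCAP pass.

β5 stroke at J1  (Se1 fixes effort; stroke away)
β2 stroke at I1  (I1 outputs flow p/I1)
β1 stroke at J3  (J3: bond 2 brought flow, rest push out)
β3 stroke at J3  (J3: bond 2 brought flow, rest push out)
β0 stroke at J2  (common-f at J2 fixed by 1)
β4 stroke at J1  (common-f at J1 fixed by 0)

#0 →J2
#1 →J3
#2 →I1
#3 →J3
#4 →J1
#5 →J1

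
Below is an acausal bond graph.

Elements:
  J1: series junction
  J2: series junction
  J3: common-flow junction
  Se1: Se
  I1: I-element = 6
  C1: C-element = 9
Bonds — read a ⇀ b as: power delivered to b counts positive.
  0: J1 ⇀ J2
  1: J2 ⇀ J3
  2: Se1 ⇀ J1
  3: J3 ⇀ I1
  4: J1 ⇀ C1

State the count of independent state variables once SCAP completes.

2  (C1, I1 all integral)

b2 →J1  (Se1: effort source, stroke at far end)
b3 →I1  (prefer integral on I1)
b1 →J3  (J3: bond 3 brought flow, rest push out)
b0 →J2  (common-f at J2 fixed by 1)
b4 →J1  (1-jn J1 has f-setter on 0)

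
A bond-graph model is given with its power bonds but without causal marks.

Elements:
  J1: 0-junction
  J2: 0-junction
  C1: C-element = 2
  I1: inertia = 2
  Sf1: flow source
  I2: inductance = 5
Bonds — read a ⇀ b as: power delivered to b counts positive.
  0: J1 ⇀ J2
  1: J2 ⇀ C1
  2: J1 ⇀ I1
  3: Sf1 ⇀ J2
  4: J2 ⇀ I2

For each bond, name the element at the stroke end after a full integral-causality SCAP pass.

#0 →J1
#1 →J2
#2 →I1
#3 →Sf1
#4 →I2

b3 →Sf1  (Sf1: flow source, stroke at near end)
b1 →J2  (C1 integral (e out))
b0 →J1  (common-e at J2 fixed by 1)
b4 →I2  (J2: bond 1 brought effort, rest push out)
b2 →I1  (J1: bond 0 brought effort, rest push out)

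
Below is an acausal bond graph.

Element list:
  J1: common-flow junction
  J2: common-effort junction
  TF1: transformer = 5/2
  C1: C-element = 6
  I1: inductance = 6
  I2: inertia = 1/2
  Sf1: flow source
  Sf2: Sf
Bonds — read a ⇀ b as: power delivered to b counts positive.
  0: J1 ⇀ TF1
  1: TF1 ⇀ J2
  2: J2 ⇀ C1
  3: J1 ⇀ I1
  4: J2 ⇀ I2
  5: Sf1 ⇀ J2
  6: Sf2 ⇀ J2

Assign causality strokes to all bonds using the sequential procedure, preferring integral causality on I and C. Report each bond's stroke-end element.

#0 →J1
#1 →TF1
#2 →J2
#3 →I1
#4 →I2
#5 →Sf1
#6 →Sf2

b5 |Sf1  (Sf1: flow source, stroke at near end)
b6 |Sf2  (Sf2: flow source, stroke at near end)
b2 |J2  (C1: C, integral causality)
b1 |TF1  (0-jn J2 has e-setter on 2)
b4 |I2  (J2 effort already set via bond 2)
b0 |J1  (TF1 one-in-one-out from 1)
b3 |I1  (J1: last free bond brings flow in)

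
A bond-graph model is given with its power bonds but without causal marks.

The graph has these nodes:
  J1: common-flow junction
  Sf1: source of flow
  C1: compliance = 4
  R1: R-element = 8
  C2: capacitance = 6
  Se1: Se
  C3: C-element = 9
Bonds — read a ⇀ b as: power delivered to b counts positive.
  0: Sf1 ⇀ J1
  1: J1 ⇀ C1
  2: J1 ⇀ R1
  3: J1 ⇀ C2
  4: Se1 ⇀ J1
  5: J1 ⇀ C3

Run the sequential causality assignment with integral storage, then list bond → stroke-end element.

β0 stroke at Sf1  (Sf1 fixes flow; stroke at Sf1)
β4 stroke at J1  (Se1 fixes effort; stroke away)
β1 stroke at J1  (1-jn J1 has f-setter on 0)
β2 stroke at J1  (common-f at J1 fixed by 0)
β3 stroke at J1  (1-jn J1 has f-setter on 0)
β5 stroke at J1  (J1: bond 0 brought flow, rest push out)

#0 stroke at Sf1
#1 stroke at J1
#2 stroke at J1
#3 stroke at J1
#4 stroke at J1
#5 stroke at J1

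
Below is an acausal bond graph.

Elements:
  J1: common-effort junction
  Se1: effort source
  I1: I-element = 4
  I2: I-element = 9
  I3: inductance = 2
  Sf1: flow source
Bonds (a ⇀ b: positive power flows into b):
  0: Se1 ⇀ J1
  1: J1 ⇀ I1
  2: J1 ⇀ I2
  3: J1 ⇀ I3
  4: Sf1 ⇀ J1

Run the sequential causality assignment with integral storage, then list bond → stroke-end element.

β0 →J1
β1 →I1
β2 →I2
β3 →I3
β4 →Sf1

bond 0 stroke→J1  (Se1 (Se) sets effort on bond)
bond 4 stroke→Sf1  (Sf1 (Sf) sets flow on bond)
bond 1 stroke→I1  (0-jn J1 has e-setter on 0)
bond 2 stroke→I2  (J1: bond 0 brought effort, rest push out)
bond 3 stroke→I3  (J1 effort already set via bond 0)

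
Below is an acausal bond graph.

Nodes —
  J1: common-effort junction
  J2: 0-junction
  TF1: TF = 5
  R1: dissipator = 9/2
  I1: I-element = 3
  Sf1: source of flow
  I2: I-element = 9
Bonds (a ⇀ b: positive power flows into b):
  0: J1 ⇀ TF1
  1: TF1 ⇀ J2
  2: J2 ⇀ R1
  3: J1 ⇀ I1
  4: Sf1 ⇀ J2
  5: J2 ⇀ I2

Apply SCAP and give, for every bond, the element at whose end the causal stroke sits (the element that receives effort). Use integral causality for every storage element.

bond 0 stroke at J1
bond 1 stroke at TF1
bond 2 stroke at J2
bond 3 stroke at I1
bond 4 stroke at Sf1
bond 5 stroke at I2

b4 →Sf1  (Sf1: flow source, stroke at near end)
b3 →I1  (I1: I, integral causality)
b0 →J1  (only one effort-in slot at J1)
b1 →TF1  (through TF1, causality passes straight; one stroke at TF1)
b5 →I2  (I2: I, integral causality)
b2 →J2  (closing 0-jn rule on J2)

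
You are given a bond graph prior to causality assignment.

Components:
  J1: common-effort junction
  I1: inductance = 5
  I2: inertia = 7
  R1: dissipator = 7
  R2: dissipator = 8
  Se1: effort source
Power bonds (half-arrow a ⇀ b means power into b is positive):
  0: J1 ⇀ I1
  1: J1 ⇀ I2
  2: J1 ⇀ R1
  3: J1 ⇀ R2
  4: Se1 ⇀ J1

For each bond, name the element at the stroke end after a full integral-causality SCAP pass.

β4 stroke at J1  (Se1 fixes effort; stroke away)
β0 stroke at I1  (0-jn J1 has e-setter on 4)
β1 stroke at I2  (common-e at J1 fixed by 4)
β2 stroke at R1  (common-e at J1 fixed by 4)
β3 stroke at R2  (common-e at J1 fixed by 4)

bond 0 stroke→I1
bond 1 stroke→I2
bond 2 stroke→R1
bond 3 stroke→R2
bond 4 stroke→J1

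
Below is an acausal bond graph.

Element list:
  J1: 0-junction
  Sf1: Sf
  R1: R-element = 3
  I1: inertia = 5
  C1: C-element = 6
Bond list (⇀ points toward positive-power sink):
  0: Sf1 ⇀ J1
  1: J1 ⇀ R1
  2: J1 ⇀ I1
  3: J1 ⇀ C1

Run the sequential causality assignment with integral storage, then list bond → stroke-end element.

bond 0 →Sf1
bond 1 →R1
bond 2 →I1
bond 3 →J1

bond 0 stroke at Sf1  (Sf1 (Sf) sets flow on bond)
bond 2 stroke at I1  (prefer integral on I1)
bond 3 stroke at J1  (prefer integral on C1)
bond 1 stroke at R1  (J1 effort already set via bond 3)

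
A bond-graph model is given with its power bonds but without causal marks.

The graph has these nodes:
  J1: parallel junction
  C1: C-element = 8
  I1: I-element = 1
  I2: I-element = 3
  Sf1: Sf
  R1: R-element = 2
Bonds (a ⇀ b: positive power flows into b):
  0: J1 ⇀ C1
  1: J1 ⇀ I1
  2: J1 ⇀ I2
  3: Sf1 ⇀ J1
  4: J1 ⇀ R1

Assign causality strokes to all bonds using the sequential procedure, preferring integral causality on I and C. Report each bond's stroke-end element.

#0 |J1
#1 |I1
#2 |I2
#3 |Sf1
#4 |R1

b3 |Sf1  (Sf1 fixes flow; stroke at Sf1)
b0 |J1  (C1 outputs effort q/C1)
b1 |I1  (0-jn J1 has e-setter on 0)
b2 |I2  (J1 effort already set via bond 0)
b4 |R1  (J1: bond 0 brought effort, rest push out)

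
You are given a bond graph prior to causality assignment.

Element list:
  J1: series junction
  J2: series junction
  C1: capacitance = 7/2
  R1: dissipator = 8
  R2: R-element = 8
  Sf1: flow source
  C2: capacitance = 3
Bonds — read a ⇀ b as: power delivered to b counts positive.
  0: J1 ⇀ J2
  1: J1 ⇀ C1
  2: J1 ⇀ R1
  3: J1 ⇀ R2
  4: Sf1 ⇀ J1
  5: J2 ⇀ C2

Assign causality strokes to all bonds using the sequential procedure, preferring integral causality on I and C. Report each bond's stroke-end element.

#0 →J1
#1 →J1
#2 →J1
#3 →J1
#4 →Sf1
#5 →J2

#4 stroke at Sf1  (Sf1: flow source, stroke at near end)
#0 stroke at J1  (J1 flow already set via bond 4)
#1 stroke at J1  (J1 flow already set via bond 4)
#2 stroke at J1  (1-jn J1 has f-setter on 4)
#3 stroke at J1  (1-jn J1 has f-setter on 4)
#5 stroke at J2  (J2: bond 0 brought flow, rest push out)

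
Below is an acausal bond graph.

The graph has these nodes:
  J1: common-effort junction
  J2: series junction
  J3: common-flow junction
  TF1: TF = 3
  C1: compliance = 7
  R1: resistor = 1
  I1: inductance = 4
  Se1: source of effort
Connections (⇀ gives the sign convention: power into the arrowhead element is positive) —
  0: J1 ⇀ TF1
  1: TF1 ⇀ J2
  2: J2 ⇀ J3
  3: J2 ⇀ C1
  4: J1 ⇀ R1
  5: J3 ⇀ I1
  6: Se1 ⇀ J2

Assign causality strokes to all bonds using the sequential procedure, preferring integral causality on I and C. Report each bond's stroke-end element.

b0 →TF1
b1 →J2
b2 →J3
b3 →J2
b4 →J1
b5 →I1
b6 →J2

#6 →J2  (Se1 fixes effort; stroke away)
#3 →J2  (C1 outputs effort q/C1)
#5 →I1  (prefer integral on I1)
#2 →J3  (J3 flow already set via bond 5)
#1 →J2  (common-f at J2 fixed by 2)
#0 →TF1  (TF TF1: opposite of bond 1)
#4 →J1  (only one effort-in slot at J1)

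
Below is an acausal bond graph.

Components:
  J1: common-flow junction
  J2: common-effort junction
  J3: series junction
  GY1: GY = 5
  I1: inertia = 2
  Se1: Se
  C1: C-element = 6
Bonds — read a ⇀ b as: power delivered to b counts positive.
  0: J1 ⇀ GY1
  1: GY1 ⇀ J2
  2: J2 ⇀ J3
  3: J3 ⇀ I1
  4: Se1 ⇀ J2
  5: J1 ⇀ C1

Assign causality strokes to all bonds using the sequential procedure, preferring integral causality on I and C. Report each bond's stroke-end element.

b4 stroke at J2  (Se1 (Se) sets effort on bond)
b1 stroke at GY1  (common-e at J2 fixed by 4)
b2 stroke at J3  (common-e at J2 fixed by 4)
b3 stroke at I1  (J3 needs exactly one f-in)
b0 stroke at GY1  (GY GY1: same side as bond 1)
b5 stroke at J1  (1-jn J1 has f-setter on 0)

bond 0 stroke→GY1
bond 1 stroke→GY1
bond 2 stroke→J3
bond 3 stroke→I1
bond 4 stroke→J2
bond 5 stroke→J1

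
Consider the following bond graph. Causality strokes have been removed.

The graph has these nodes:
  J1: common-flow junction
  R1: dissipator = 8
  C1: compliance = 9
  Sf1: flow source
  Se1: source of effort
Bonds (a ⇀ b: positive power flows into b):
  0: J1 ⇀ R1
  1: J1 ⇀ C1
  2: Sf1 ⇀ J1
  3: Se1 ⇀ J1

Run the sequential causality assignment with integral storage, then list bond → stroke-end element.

bond 0 →J1
bond 1 →J1
bond 2 →Sf1
bond 3 →J1

β2 stroke at Sf1  (Sf1 (Sf) sets flow on bond)
β3 stroke at J1  (Se1 fixes effort; stroke away)
β0 stroke at J1  (common-f at J1 fixed by 2)
β1 stroke at J1  (1-jn J1 has f-setter on 2)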